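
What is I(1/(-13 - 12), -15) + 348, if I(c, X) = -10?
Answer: 338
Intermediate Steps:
I(1/(-13 - 12), -15) + 348 = -10 + 348 = 338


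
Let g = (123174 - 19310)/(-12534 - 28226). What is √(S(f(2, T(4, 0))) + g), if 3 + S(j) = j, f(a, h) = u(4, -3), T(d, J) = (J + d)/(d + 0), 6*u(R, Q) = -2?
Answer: I*√1374106215/15285 ≈ 2.4252*I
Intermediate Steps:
u(R, Q) = -⅓ (u(R, Q) = (⅙)*(-2) = -⅓)
T(d, J) = (J + d)/d
f(a, h) = -⅓
S(j) = -3 + j
g = -12983/5095 (g = 103864/(-40760) = 103864*(-1/40760) = -12983/5095 ≈ -2.5482)
√(S(f(2, T(4, 0))) + g) = √((-3 - ⅓) - 12983/5095) = √(-10/3 - 12983/5095) = √(-89899/15285) = I*√1374106215/15285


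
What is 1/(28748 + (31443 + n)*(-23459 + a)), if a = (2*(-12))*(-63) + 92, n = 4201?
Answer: -1/778970872 ≈ -1.2837e-9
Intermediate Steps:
a = 1604 (a = -24*(-63) + 92 = 1512 + 92 = 1604)
1/(28748 + (31443 + n)*(-23459 + a)) = 1/(28748 + (31443 + 4201)*(-23459 + 1604)) = 1/(28748 + 35644*(-21855)) = 1/(28748 - 778999620) = 1/(-778970872) = -1/778970872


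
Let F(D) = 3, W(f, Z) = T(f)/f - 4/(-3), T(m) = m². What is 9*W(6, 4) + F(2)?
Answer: 69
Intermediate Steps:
W(f, Z) = 4/3 + f (W(f, Z) = f²/f - 4/(-3) = f - 4*(-⅓) = f + 4/3 = 4/3 + f)
9*W(6, 4) + F(2) = 9*(4/3 + 6) + 3 = 9*(22/3) + 3 = 66 + 3 = 69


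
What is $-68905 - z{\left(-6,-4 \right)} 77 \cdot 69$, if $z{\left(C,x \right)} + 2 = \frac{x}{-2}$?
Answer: $-68905$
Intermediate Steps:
$z{\left(C,x \right)} = -2 - \frac{x}{2}$ ($z{\left(C,x \right)} = -2 + \frac{x}{-2} = -2 + x \left(- \frac{1}{2}\right) = -2 - \frac{x}{2}$)
$-68905 - z{\left(-6,-4 \right)} 77 \cdot 69 = -68905 - \left(-2 - -2\right) 77 \cdot 69 = -68905 - \left(-2 + 2\right) 77 \cdot 69 = -68905 - 0 \cdot 77 \cdot 69 = -68905 - 0 \cdot 69 = -68905 - 0 = -68905 + 0 = -68905$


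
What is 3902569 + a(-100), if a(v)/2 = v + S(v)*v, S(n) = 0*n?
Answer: 3902369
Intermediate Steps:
S(n) = 0
a(v) = 2*v (a(v) = 2*(v + 0*v) = 2*(v + 0) = 2*v)
3902569 + a(-100) = 3902569 + 2*(-100) = 3902569 - 200 = 3902369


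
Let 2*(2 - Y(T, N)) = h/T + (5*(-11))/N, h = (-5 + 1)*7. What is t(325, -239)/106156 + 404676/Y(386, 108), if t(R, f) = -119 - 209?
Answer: 447716454191186/2534554117 ≈ 1.7665e+5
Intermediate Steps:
h = -28 (h = -4*7 = -28)
t(R, f) = -328
Y(T, N) = 2 + 14/T + 55/(2*N) (Y(T, N) = 2 - (-28/T + (5*(-11))/N)/2 = 2 - (-28/T - 55/N)/2 = 2 - (-55/N - 28/T)/2 = 2 + (14/T + 55/(2*N)) = 2 + 14/T + 55/(2*N))
t(325, -239)/106156 + 404676/Y(386, 108) = -328/106156 + 404676/(2 + 14/386 + (55/2)/108) = -328*1/106156 + 404676/(2 + 14*(1/386) + (55/2)*(1/108)) = -82/26539 + 404676/(2 + 7/193 + 55/216) = -82/26539 + 404676/(95503/41688) = -82/26539 + 404676*(41688/95503) = -82/26539 + 16870133088/95503 = 447716454191186/2534554117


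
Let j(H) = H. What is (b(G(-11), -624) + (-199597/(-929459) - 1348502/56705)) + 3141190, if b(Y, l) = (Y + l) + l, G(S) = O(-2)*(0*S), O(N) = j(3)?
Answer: 165489315000716957/52704972595 ≈ 3.1399e+6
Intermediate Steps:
O(N) = 3
G(S) = 0 (G(S) = 3*(0*S) = 3*0 = 0)
b(Y, l) = Y + 2*l
(b(G(-11), -624) + (-199597/(-929459) - 1348502/56705)) + 3141190 = ((0 + 2*(-624)) + (-199597/(-929459) - 1348502/56705)) + 3141190 = ((0 - 1248) + (-199597*(-1/929459) - 1348502*1/56705)) + 3141190 = (-1248 + (199597/929459 - 1348502/56705)) + 3141190 = (-1248 - 1242059172533/52704972595) + 3141190 = -67017864971093/52704972595 + 3141190 = 165489315000716957/52704972595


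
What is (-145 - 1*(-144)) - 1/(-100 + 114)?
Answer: -15/14 ≈ -1.0714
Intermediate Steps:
(-145 - 1*(-144)) - 1/(-100 + 114) = (-145 + 144) - 1/14 = -1 - 1*1/14 = -1 - 1/14 = -15/14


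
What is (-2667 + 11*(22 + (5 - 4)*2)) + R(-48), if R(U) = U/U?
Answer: -2402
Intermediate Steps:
R(U) = 1
(-2667 + 11*(22 + (5 - 4)*2)) + R(-48) = (-2667 + 11*(22 + (5 - 4)*2)) + 1 = (-2667 + 11*(22 + 1*2)) + 1 = (-2667 + 11*(22 + 2)) + 1 = (-2667 + 11*24) + 1 = (-2667 + 264) + 1 = -2403 + 1 = -2402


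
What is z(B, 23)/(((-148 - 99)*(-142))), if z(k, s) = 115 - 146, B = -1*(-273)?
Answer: -31/35074 ≈ -0.00088385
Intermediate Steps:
B = 273
z(k, s) = -31
z(B, 23)/(((-148 - 99)*(-142))) = -31*(-1/(142*(-148 - 99))) = -31/((-247*(-142))) = -31/35074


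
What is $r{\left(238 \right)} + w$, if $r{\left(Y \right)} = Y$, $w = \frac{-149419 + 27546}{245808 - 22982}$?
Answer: $\frac{52910715}{222826} \approx 237.45$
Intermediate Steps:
$w = - \frac{121873}{222826} \approx -0.54694$
$r{\left(238 \right)} + w = 238 - \frac{121873}{222826} = \frac{52910715}{222826}$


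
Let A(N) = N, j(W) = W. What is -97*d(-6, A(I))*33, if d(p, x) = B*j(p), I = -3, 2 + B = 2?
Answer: 0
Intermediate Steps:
B = 0 (B = -2 + 2 = 0)
d(p, x) = 0 (d(p, x) = 0*p = 0)
-97*d(-6, A(I))*33 = -97*0*33 = 0*33 = 0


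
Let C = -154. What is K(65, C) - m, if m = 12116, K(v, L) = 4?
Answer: -12112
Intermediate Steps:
K(65, C) - m = 4 - 1*12116 = 4 - 12116 = -12112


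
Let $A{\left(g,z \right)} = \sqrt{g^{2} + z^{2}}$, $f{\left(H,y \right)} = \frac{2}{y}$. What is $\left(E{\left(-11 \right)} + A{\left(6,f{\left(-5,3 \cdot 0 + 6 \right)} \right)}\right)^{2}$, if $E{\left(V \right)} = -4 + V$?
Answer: $\frac{2350}{9} - 50 \sqrt{13} \approx 80.833$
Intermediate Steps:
$\left(E{\left(-11 \right)} + A{\left(6,f{\left(-5,3 \cdot 0 + 6 \right)} \right)}\right)^{2} = \left(\left(-4 - 11\right) + \sqrt{6^{2} + \left(\frac{2}{3 \cdot 0 + 6}\right)^{2}}\right)^{2} = \left(-15 + \sqrt{36 + \left(\frac{2}{0 + 6}\right)^{2}}\right)^{2} = \left(-15 + \sqrt{36 + \left(\frac{2}{6}\right)^{2}}\right)^{2} = \left(-15 + \sqrt{36 + \left(2 \cdot \frac{1}{6}\right)^{2}}\right)^{2} = \left(-15 + \sqrt{36 + \left(\frac{1}{3}\right)^{2}}\right)^{2} = \left(-15 + \sqrt{36 + \frac{1}{9}}\right)^{2} = \left(-15 + \sqrt{\frac{325}{9}}\right)^{2} = \left(-15 + \frac{5 \sqrt{13}}{3}\right)^{2}$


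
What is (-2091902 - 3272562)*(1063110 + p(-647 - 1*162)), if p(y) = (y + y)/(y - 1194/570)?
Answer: -219720483636642800/38527 ≈ -5.7030e+12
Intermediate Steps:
p(y) = 2*y/(-199/95 + y) (p(y) = (2*y)/(y - 1194*1/570) = (2*y)/(y - 199/95) = (2*y)/(-199/95 + y) = 2*y/(-199/95 + y))
(-2091902 - 3272562)*(1063110 + p(-647 - 1*162)) = (-2091902 - 3272562)*(1063110 + 190*(-647 - 1*162)/(-199 + 95*(-647 - 1*162))) = -5364464*(1063110 + 190*(-647 - 162)/(-199 + 95*(-647 - 162))) = -5364464*(1063110 + 190*(-809)/(-199 + 95*(-809))) = -5364464*(1063110 + 190*(-809)/(-199 - 76855)) = -5364464*(1063110 + 190*(-809)/(-77054)) = -5364464*(1063110 + 190*(-809)*(-1/77054)) = -5364464*(1063110 + 76855/38527) = -5364464*40958515825/38527 = -219720483636642800/38527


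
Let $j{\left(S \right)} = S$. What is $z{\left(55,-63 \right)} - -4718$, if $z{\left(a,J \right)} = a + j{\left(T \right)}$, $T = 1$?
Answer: $4774$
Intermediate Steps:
$z{\left(a,J \right)} = 1 + a$ ($z{\left(a,J \right)} = a + 1 = 1 + a$)
$z{\left(55,-63 \right)} - -4718 = \left(1 + 55\right) - -4718 = 56 + 4718 = 4774$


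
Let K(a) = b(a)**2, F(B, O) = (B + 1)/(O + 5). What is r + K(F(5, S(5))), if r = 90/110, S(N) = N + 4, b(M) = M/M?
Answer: 20/11 ≈ 1.8182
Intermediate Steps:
b(M) = 1
S(N) = 4 + N
r = 9/11 (r = 90*(1/110) = 9/11 ≈ 0.81818)
F(B, O) = (1 + B)/(5 + O)
K(a) = 1 (K(a) = 1**2 = 1)
r + K(F(5, S(5))) = 9/11 + 1 = 20/11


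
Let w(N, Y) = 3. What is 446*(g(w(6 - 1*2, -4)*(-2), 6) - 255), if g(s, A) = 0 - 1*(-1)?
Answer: -113284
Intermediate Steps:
g(s, A) = 1 (g(s, A) = 0 + 1 = 1)
446*(g(w(6 - 1*2, -4)*(-2), 6) - 255) = 446*(1 - 255) = 446*(-254) = -113284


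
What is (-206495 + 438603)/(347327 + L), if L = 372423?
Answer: 116054/359875 ≈ 0.32248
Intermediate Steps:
(-206495 + 438603)/(347327 + L) = (-206495 + 438603)/(347327 + 372423) = 232108/719750 = 232108*(1/719750) = 116054/359875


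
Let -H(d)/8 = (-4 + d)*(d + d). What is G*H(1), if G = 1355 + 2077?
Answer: 164736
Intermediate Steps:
H(d) = -16*d*(-4 + d) (H(d) = -8*(-4 + d)*(d + d) = -8*(-4 + d)*2*d = -16*d*(-4 + d))
G = 3432
G*H(1) = 3432*(16*1*(4 - 1*1)) = 3432*(16*1*(4 - 1)) = 3432*(16*1*3) = 3432*48 = 164736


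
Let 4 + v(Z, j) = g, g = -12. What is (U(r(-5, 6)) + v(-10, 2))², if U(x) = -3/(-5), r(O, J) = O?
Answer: 5929/25 ≈ 237.16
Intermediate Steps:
U(x) = ⅗ (U(x) = -3*(-⅕) = ⅗)
v(Z, j) = -16 (v(Z, j) = -4 - 12 = -16)
(U(r(-5, 6)) + v(-10, 2))² = (⅗ - 16)² = (-77/5)² = 5929/25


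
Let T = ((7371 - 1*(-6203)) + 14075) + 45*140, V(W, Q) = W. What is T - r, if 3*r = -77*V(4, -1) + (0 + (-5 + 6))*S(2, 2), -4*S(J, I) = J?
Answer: 204311/6 ≈ 34052.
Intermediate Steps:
S(J, I) = -J/4
r = -617/6 (r = (-77*4 + (0 + (-5 + 6))*(-1/4*2))/3 = (-308 + (0 + 1)*(-1/2))/3 = (-308 + 1*(-1/2))/3 = (-308 - 1/2)/3 = (1/3)*(-617/2) = -617/6 ≈ -102.83)
T = 33949 (T = ((7371 + 6203) + 14075) + 6300 = (13574 + 14075) + 6300 = 27649 + 6300 = 33949)
T - r = 33949 - 1*(-617/6) = 33949 + 617/6 = 204311/6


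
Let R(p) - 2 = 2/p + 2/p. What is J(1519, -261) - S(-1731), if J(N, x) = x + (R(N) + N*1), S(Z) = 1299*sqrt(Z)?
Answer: 1913944/1519 - 1299*I*sqrt(1731) ≈ 1260.0 - 54045.0*I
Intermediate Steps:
R(p) = 2 + 4/p (R(p) = 2 + (2/p + 2/p) = 2 + 4/p)
J(N, x) = 2 + N + x + 4/N (J(N, x) = x + ((2 + 4/N) + N*1) = x + ((2 + 4/N) + N) = x + (2 + N + 4/N) = 2 + N + x + 4/N)
J(1519, -261) - S(-1731) = (2 + 1519 - 261 + 4/1519) - 1299*sqrt(-1731) = (2 + 1519 - 261 + 4*(1/1519)) - 1299*I*sqrt(1731) = (2 + 1519 - 261 + 4/1519) - 1299*I*sqrt(1731) = 1913944/1519 - 1299*I*sqrt(1731)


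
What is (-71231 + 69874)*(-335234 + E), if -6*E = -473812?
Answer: 1043256172/3 ≈ 3.4775e+8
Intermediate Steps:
E = 236906/3 (E = -⅙*(-473812) = 236906/3 ≈ 78969.)
(-71231 + 69874)*(-335234 + E) = (-71231 + 69874)*(-335234 + 236906/3) = -1357*(-768796/3) = 1043256172/3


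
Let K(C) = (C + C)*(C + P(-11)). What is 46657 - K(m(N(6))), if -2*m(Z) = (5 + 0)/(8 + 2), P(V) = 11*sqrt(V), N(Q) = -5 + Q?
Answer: 373255/8 + 11*I*sqrt(11)/2 ≈ 46657.0 + 18.241*I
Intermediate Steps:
m(Z) = -1/4 (m(Z) = -(5 + 0)/(2*(8 + 2)) = -5/(2*10) = -1/2*1/2 = -1/4)
K(C) = 2*C*(C + 11*I*sqrt(11)) (K(C) = (C + C)*(C + 11*sqrt(-11)) = (2*C)*(C + 11*(I*sqrt(11))) = (2*C)*(C + 11*I*sqrt(11)) = 2*C*(C + 11*I*sqrt(11)))
46657 - K(m(N(6))) = 46657 - 2*(-1)*(-1/4 + 11*I*sqrt(11))/4 = 46657 - (1/8 - 11*I*sqrt(11)/2) = 46657 + (-1/8 + 11*I*sqrt(11)/2) = 373255/8 + 11*I*sqrt(11)/2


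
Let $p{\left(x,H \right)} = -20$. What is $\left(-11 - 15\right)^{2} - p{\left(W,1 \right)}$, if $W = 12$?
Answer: $696$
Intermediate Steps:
$\left(-11 - 15\right)^{2} - p{\left(W,1 \right)} = \left(-11 - 15\right)^{2} - -20 = \left(-26\right)^{2} + 20 = 676 + 20 = 696$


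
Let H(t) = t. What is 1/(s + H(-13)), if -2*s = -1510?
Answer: 1/742 ≈ 0.0013477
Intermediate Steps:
s = 755 (s = -½*(-1510) = 755)
1/(s + H(-13)) = 1/(755 - 13) = 1/742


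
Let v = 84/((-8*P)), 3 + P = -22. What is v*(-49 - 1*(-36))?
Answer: -273/50 ≈ -5.4600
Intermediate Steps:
P = -25 (P = -3 - 22 = -25)
v = 21/50 (v = 84/((-8*(-25))) = 84/200 = 84*(1/200) = 21/50 ≈ 0.42000)
v*(-49 - 1*(-36)) = 21*(-49 - 1*(-36))/50 = 21*(-49 + 36)/50 = (21/50)*(-13) = -273/50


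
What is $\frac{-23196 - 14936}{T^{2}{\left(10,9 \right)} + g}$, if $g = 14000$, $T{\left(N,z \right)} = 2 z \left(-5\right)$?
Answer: $- \frac{9533}{5525} \approx -1.7254$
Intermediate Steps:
$T{\left(N,z \right)} = - 10 z$
$\frac{-23196 - 14936}{T^{2}{\left(10,9 \right)} + g} = \frac{-23196 - 14936}{\left(\left(-10\right) 9\right)^{2} + 14000} = - \frac{38132}{\left(-90\right)^{2} + 14000} = - \frac{38132}{8100 + 14000} = - \frac{38132}{22100} = \left(-38132\right) \frac{1}{22100} = - \frac{9533}{5525}$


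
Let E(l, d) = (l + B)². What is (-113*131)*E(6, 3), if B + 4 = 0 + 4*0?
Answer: -59212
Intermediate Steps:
B = -4 (B = -4 + (0 + 4*0) = -4 + (0 + 0) = -4 + 0 = -4)
E(l, d) = (-4 + l)² (E(l, d) = (l - 4)² = (-4 + l)²)
(-113*131)*E(6, 3) = (-113*131)*(-4 + 6)² = -14803*2² = -14803*4 = -59212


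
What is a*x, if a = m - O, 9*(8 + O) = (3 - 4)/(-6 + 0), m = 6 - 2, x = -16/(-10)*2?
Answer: 5176/135 ≈ 38.341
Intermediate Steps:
x = 16/5 (x = -16*(-⅒)*2 = (8/5)*2 = 16/5 ≈ 3.2000)
m = 4
O = -431/54 (O = -8 + ((3 - 4)/(-6 + 0))/9 = -8 + (-1/(-6))/9 = -8 + (-1*(-⅙))/9 = -8 + (⅑)*(⅙) = -8 + 1/54 = -431/54 ≈ -7.9815)
a = 647/54 (a = 4 - 1*(-431/54) = 4 + 431/54 = 647/54 ≈ 11.981)
a*x = (647/54)*(16/5) = 5176/135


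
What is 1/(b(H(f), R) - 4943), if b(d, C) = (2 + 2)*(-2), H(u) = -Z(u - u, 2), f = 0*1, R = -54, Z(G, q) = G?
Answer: -1/4951 ≈ -0.00020198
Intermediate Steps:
f = 0
H(u) = 0 (H(u) = -(u - u) = -1*0 = 0)
b(d, C) = -8 (b(d, C) = 4*(-2) = -8)
1/(b(H(f), R) - 4943) = 1/(-8 - 4943) = 1/(-4951) = -1/4951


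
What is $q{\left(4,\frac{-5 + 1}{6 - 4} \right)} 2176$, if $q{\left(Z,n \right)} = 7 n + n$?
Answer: $-34816$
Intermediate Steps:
$q{\left(Z,n \right)} = 8 n$
$q{\left(4,\frac{-5 + 1}{6 - 4} \right)} 2176 = 8 \frac{-5 + 1}{6 - 4} \cdot 2176 = 8 \left(- \frac{4}{2}\right) 2176 = 8 \left(\left(-4\right) \frac{1}{2}\right) 2176 = 8 \left(-2\right) 2176 = \left(-16\right) 2176 = -34816$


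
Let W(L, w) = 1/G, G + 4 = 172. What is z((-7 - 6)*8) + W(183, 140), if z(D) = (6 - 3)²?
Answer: 1513/168 ≈ 9.0060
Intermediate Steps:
G = 168 (G = -4 + 172 = 168)
W(L, w) = 1/168
z(D) = 9 (z(D) = 3² = 9)
z((-7 - 6)*8) + W(183, 140) = 9 + 1/168 = 1513/168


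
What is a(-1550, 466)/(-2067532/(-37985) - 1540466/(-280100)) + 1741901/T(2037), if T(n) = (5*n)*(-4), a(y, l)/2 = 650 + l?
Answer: -227321136225767/41233426985580 ≈ -5.5130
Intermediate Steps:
a(y, l) = 1300 + 2*l (a(y, l) = 2*(650 + l) = 1300 + 2*l)
T(n) = -20*n
a(-1550, 466)/(-2067532/(-37985) - 1540466/(-280100)) + 1741901/T(2037) = (1300 + 2*466)/(-2067532/(-37985) - 1540466/(-280100)) + 1741901/((-20*2037)) = (1300 + 932)/(-2067532*(-1/37985) - 1540466*(-1/280100)) + 1741901/(-40740) = 2232/(2067532/37985 + 770233/140050) + 1741901*(-1/40740) = 2232/(63763031421/1063959850) - 248843/5820 = 2232*(1063959850/63763031421) - 248843/5820 = 263862042800/7084781269 - 248843/5820 = -227321136225767/41233426985580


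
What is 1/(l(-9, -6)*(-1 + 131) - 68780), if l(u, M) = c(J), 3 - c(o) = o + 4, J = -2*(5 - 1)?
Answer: -1/67870 ≈ -1.4734e-5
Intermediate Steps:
J = -8 (J = -2*4 = -8)
c(o) = -1 - o (c(o) = 3 - (o + 4) = 3 - (4 + o) = 3 + (-4 - o) = -1 - o)
l(u, M) = 7 (l(u, M) = -1 - 1*(-8) = -1 + 8 = 7)
1/(l(-9, -6)*(-1 + 131) - 68780) = 1/(7*(-1 + 131) - 68780) = 1/(7*130 - 68780) = 1/(910 - 68780) = 1/(-67870) = -1/67870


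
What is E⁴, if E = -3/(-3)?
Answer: 1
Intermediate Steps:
E = 1 (E = -3*(-⅓) = 1)
E⁴ = 1⁴ = 1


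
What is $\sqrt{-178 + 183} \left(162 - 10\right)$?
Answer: $152 \sqrt{5} \approx 339.88$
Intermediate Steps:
$\sqrt{-178 + 183} \left(162 - 10\right) = \sqrt{5} \cdot 152 = 152 \sqrt{5}$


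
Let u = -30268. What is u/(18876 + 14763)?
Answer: -30268/33639 ≈ -0.89979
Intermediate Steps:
u/(18876 + 14763) = -30268/(18876 + 14763) = -30268/33639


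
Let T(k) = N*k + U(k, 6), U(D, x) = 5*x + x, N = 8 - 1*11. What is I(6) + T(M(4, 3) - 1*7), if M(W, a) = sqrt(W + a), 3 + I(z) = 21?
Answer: 75 - 3*sqrt(7) ≈ 67.063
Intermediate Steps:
I(z) = 18 (I(z) = -3 + 21 = 18)
N = -3 (N = 8 - 11 = -3)
U(D, x) = 6*x
T(k) = 36 - 3*k (T(k) = -3*k + 6*6 = -3*k + 36 = 36 - 3*k)
I(6) + T(M(4, 3) - 1*7) = 18 + (36 - 3*(sqrt(4 + 3) - 1*7)) = 18 + (36 - 3*(sqrt(7) - 7)) = 18 + (36 - 3*(-7 + sqrt(7))) = 18 + (36 + (21 - 3*sqrt(7))) = 18 + (57 - 3*sqrt(7)) = 75 - 3*sqrt(7)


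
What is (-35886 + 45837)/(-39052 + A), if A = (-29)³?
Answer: -3317/21147 ≈ -0.15685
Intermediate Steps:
A = -24389
(-35886 + 45837)/(-39052 + A) = (-35886 + 45837)/(-39052 - 24389) = 9951/(-63441) = 9951*(-1/63441) = -3317/21147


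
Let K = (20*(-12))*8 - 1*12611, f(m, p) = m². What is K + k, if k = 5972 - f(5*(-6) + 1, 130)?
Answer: -9400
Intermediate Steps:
k = 5131 (k = 5972 - (5*(-6) + 1)² = 5972 - (-30 + 1)² = 5972 - 1*(-29)² = 5972 - 1*841 = 5972 - 841 = 5131)
K = -14531 (K = -240*8 - 12611 = -1920 - 12611 = -14531)
K + k = -14531 + 5131 = -9400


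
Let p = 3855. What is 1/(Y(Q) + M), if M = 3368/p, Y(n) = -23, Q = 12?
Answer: -3855/85297 ≈ -0.045195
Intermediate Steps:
M = 3368/3855 ≈ 0.87367
1/(Y(Q) + M) = 1/(-23 + 3368/3855) = 1/(-85297/3855) = -3855/85297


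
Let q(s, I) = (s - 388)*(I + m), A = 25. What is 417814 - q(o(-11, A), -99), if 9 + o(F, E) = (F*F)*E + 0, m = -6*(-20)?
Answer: 362626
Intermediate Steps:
m = 120
o(F, E) = -9 + E*F² (o(F, E) = -9 + ((F*F)*E + 0) = -9 + (F²*E + 0) = -9 + (E*F² + 0) = -9 + E*F²)
q(s, I) = (-388 + s)*(120 + I) (q(s, I) = (s - 388)*(I + 120) = (-388 + s)*(120 + I))
417814 - q(o(-11, A), -99) = 417814 - (-46560 - 388*(-99) + 120*(-9 + 25*(-11)²) - 99*(-9 + 25*(-11)²)) = 417814 - (-46560 + 38412 + 120*(-9 + 25*121) - 99*(-9 + 25*121)) = 417814 - (-46560 + 38412 + 120*(-9 + 3025) - 99*(-9 + 3025)) = 417814 - (-46560 + 38412 + 120*3016 - 99*3016) = 417814 - (-46560 + 38412 + 361920 - 298584) = 417814 - 1*55188 = 417814 - 55188 = 362626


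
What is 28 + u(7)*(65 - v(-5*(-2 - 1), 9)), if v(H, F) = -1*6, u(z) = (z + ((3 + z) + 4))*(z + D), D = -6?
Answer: 1519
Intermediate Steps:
u(z) = (-6 + z)*(7 + 2*z) (u(z) = (z + ((3 + z) + 4))*(z - 6) = (z + (7 + z))*(-6 + z) = (7 + 2*z)*(-6 + z) = (-6 + z)*(7 + 2*z))
v(H, F) = -6
28 + u(7)*(65 - v(-5*(-2 - 1), 9)) = 28 + (-42 - 5*7 + 2*7²)*(65 - 1*(-6)) = 28 + (-42 - 35 + 2*49)*(65 + 6) = 28 + (-42 - 35 + 98)*71 = 28 + 21*71 = 28 + 1491 = 1519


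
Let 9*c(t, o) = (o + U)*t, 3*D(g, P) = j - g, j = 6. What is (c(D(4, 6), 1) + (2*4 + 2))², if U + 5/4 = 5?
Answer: 312481/2916 ≈ 107.16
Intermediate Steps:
U = 15/4 (U = -5/4 + 5 = 15/4 ≈ 3.7500)
D(g, P) = 2 - g/3 (D(g, P) = (6 - g)/3 = 2 - g/3)
c(t, o) = t*(15/4 + o)/9 (c(t, o) = ((o + 15/4)*t)/9 = ((15/4 + o)*t)/9 = (t*(15/4 + o))/9 = t*(15/4 + o)/9)
(c(D(4, 6), 1) + (2*4 + 2))² = ((2 - ⅓*4)*(15 + 4*1)/36 + (2*4 + 2))² = ((2 - 4/3)*(15 + 4)/36 + (8 + 2))² = ((1/36)*(⅔)*19 + 10)² = (19/54 + 10)² = (559/54)² = 312481/2916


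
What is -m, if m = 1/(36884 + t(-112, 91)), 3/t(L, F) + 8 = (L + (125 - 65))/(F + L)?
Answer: -116/4278481 ≈ -2.7112e-5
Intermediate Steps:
t(L, F) = 3/(-8 + (60 + L)/(F + L)) (t(L, F) = 3/(-8 + (L + (125 - 65))/(F + L)) = 3/(-8 + (L + 60)/(F + L)) = 3/(-8 + (60 + L)/(F + L)))
m = 116/4278481 (m = 1/(36884 + 3*(-1*91 - 1*(-112))/(-60 + 7*(-112) + 8*91)) = 1/(36884 + 3*(-91 + 112)/(-60 - 784 + 728)) = 1/(36884 + 3*21/(-116)) = 1/(36884 + 3*(-1/116)*21) = 1/(36884 - 63/116) = 1/(4278481/116) = 116/4278481 ≈ 2.7112e-5)
-m = -1*116/4278481 = -116/4278481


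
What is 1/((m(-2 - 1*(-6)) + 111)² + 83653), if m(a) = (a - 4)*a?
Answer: 1/95974 ≈ 1.0419e-5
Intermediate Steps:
m(a) = a*(-4 + a) (m(a) = (-4 + a)*a = a*(-4 + a))
1/((m(-2 - 1*(-6)) + 111)² + 83653) = 1/(((-2 - 1*(-6))*(-4 + (-2 - 1*(-6))) + 111)² + 83653) = 1/(((-2 + 6)*(-4 + (-2 + 6)) + 111)² + 83653) = 1/((4*(-4 + 4) + 111)² + 83653) = 1/((4*0 + 111)² + 83653) = 1/((0 + 111)² + 83653) = 1/(111² + 83653) = 1/(12321 + 83653) = 1/95974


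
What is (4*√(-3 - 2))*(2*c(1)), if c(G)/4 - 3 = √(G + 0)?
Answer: 128*I*√5 ≈ 286.22*I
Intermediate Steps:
c(G) = 12 + 4*√G (c(G) = 12 + 4*√(G + 0) = 12 + 4*√G)
(4*√(-3 - 2))*(2*c(1)) = (4*√(-3 - 2))*(2*(12 + 4*√1)) = (4*√(-5))*(2*(12 + 4*1)) = (4*(I*√5))*(2*(12 + 4)) = (4*I*√5)*(2*16) = (4*I*√5)*32 = 128*I*√5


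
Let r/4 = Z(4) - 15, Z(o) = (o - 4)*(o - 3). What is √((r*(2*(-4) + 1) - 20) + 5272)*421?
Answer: 842*√1418 ≈ 31707.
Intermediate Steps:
Z(o) = (-4 + o)*(-3 + o)
r = -60 (r = 4*((12 + 4² - 7*4) - 15) = 4*((12 + 16 - 28) - 15) = 4*(0 - 15) = 4*(-15) = -60)
√((r*(2*(-4) + 1) - 20) + 5272)*421 = √((-60*(2*(-4) + 1) - 20) + 5272)*421 = √((-60*(-8 + 1) - 20) + 5272)*421 = √((-60*(-7) - 20) + 5272)*421 = √((420 - 20) + 5272)*421 = √(400 + 5272)*421 = √5672*421 = (2*√1418)*421 = 842*√1418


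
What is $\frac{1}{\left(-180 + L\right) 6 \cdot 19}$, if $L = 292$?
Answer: $\frac{1}{12768} \approx 7.8321 \cdot 10^{-5}$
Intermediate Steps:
$\frac{1}{\left(-180 + L\right) 6 \cdot 19} = \frac{1}{\left(-180 + 292\right) 6 \cdot 19} = \frac{1}{112 \cdot 114} = \frac{1}{12768}$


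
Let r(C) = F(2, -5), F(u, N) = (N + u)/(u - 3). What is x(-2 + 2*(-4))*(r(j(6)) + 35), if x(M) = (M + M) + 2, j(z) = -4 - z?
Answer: -684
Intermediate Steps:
F(u, N) = (N + u)/(-3 + u)
r(C) = 3 (r(C) = (-5 + 2)/(-3 + 2) = -3/(-1) = -1*(-3) = 3)
x(M) = 2 + 2*M (x(M) = 2*M + 2 = 2 + 2*M)
x(-2 + 2*(-4))*(r(j(6)) + 35) = (2 + 2*(-2 + 2*(-4)))*(3 + 35) = (2 + 2*(-2 - 8))*38 = (2 + 2*(-10))*38 = (2 - 20)*38 = -18*38 = -684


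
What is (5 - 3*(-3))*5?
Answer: 70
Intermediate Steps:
(5 - 3*(-3))*5 = (5 + 9)*5 = 14*5 = 70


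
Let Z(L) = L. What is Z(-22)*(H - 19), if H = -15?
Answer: 748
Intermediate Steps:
Z(-22)*(H - 19) = -22*(-15 - 19) = -22*(-34) = 748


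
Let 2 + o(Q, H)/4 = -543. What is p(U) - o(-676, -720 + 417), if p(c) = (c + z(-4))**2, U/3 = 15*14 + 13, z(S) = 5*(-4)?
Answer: 423381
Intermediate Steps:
o(Q, H) = -2180 (o(Q, H) = -8 + 4*(-543) = -8 - 2172 = -2180)
z(S) = -20
U = 669 (U = 3*(15*14 + 13) = 3*(210 + 13) = 3*223 = 669)
p(c) = (-20 + c)**2 (p(c) = (c - 20)**2 = (-20 + c)**2)
p(U) - o(-676, -720 + 417) = (-20 + 669)**2 - 1*(-2180) = 649**2 + 2180 = 421201 + 2180 = 423381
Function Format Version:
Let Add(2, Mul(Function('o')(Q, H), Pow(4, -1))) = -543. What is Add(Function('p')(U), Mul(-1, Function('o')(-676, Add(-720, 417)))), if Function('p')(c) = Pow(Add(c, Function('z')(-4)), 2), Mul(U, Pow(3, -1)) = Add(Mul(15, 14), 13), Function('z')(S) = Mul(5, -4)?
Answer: 423381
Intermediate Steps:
Function('o')(Q, H) = -2180 (Function('o')(Q, H) = Add(-8, Mul(4, -543)) = Add(-8, -2172) = -2180)
Function('z')(S) = -20
U = 669 (U = Mul(3, Add(Mul(15, 14), 13)) = Mul(3, Add(210, 13)) = Mul(3, 223) = 669)
Function('p')(c) = Pow(Add(-20, c), 2) (Function('p')(c) = Pow(Add(c, -20), 2) = Pow(Add(-20, c), 2))
Add(Function('p')(U), Mul(-1, Function('o')(-676, Add(-720, 417)))) = Add(Pow(Add(-20, 669), 2), Mul(-1, -2180)) = Add(Pow(649, 2), 2180) = Add(421201, 2180) = 423381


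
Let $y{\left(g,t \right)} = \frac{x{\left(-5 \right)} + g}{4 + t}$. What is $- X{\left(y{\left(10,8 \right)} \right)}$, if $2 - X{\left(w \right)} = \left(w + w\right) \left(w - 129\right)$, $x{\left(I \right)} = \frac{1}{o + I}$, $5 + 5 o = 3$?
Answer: $- \frac{11110691}{52488} \approx -211.68$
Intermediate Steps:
$o = - \frac{2}{5}$ ($o = -1 + \frac{1}{5} \cdot 3 = -1 + \frac{3}{5} = - \frac{2}{5} \approx -0.4$)
$x{\left(I \right)} = \frac{1}{- \frac{2}{5} + I}$
$y{\left(g,t \right)} = \frac{- \frac{5}{27} + g}{4 + t}$ ($y{\left(g,t \right)} = \frac{\frac{5}{-2 + 5 \left(-5\right)} + g}{4 + t} = \frac{\frac{5}{-2 - 25} + g}{4 + t} = \frac{\frac{5}{-27} + g}{4 + t} = \frac{5 \left(- \frac{1}{27}\right) + g}{4 + t} = \frac{- \frac{5}{27} + g}{4 + t}$)
$X{\left(w \right)} = 2 - 2 w \left(-129 + w\right)$ ($X{\left(w \right)} = 2 - \left(w + w\right) \left(w - 129\right) = 2 - 2 w \left(-129 + w\right)$)
$- X{\left(y{\left(10,8 \right)} \right)} = - (2 - 2 \left(\frac{- \frac{5}{27} + 10}{4 + 8}\right)^{2} + 258 \frac{- \frac{5}{27} + 10}{4 + 8}) = - (2 - 2 \left(\frac{1}{12} \cdot \frac{265}{27}\right)^{2} + 258 \cdot \frac{1}{12} \cdot \frac{265}{27}) = - (2 - 2 \left(\frac{265}{324}\right)^{2} + 258 \cdot \frac{265}{324}) = - (2 - \frac{70225}{52488} + \frac{11395}{54}) = \left(-1\right) \frac{11110691}{52488} = - \frac{11110691}{52488}$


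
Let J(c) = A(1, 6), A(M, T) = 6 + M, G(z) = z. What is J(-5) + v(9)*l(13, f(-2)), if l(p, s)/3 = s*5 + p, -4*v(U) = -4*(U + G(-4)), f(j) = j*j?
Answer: 502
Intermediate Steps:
f(j) = j²
v(U) = -4 + U (v(U) = -(-1)*(U - 4) = -(-1)*(-4 + U) = -(16 - 4*U)/4 = -4 + U)
J(c) = 7 (J(c) = 6 + 1 = 7)
l(p, s) = 3*p + 15*s (l(p, s) = 3*(s*5 + p) = 3*(5*s + p) = 3*(p + 5*s) = 3*p + 15*s)
J(-5) + v(9)*l(13, f(-2)) = 7 + (-4 + 9)*(3*13 + 15*(-2)²) = 7 + 5*(39 + 15*4) = 7 + 5*(39 + 60) = 7 + 5*99 = 7 + 495 = 502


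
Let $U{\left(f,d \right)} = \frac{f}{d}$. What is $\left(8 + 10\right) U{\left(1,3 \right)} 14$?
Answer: $84$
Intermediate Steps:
$\left(8 + 10\right) U{\left(1,3 \right)} 14 = \left(8 + 10\right) 1 \cdot \frac{1}{3} \cdot 14 = 18 \cdot 1 \cdot \frac{1}{3} \cdot 14 = 18 \cdot \frac{1}{3} \cdot 14 = 6 \cdot 14 = 84$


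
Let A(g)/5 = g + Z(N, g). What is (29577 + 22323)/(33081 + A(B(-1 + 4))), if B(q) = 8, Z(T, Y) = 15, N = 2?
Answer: 12975/8299 ≈ 1.5634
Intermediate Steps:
A(g) = 75 + 5*g (A(g) = 5*(g + 15) = 5*(15 + g) = 75 + 5*g)
(29577 + 22323)/(33081 + A(B(-1 + 4))) = (29577 + 22323)/(33081 + (75 + 5*8)) = 51900/(33081 + (75 + 40)) = 51900/(33081 + 115) = 51900/33196 = 51900*(1/33196) = 12975/8299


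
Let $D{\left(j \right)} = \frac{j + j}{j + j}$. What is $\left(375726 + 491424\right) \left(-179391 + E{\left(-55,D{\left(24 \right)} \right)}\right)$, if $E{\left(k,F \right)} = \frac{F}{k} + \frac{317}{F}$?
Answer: $- \frac{1708124383530}{11} \approx -1.5528 \cdot 10^{11}$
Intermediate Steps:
$D{\left(j \right)} = 1$ ($D{\left(j \right)} = \frac{2 j}{2 j} = 2 j \frac{1}{2 j} = 1$)
$E{\left(k,F \right)} = \frac{317}{F} + \frac{F}{k}$
$\left(375726 + 491424\right) \left(-179391 + E{\left(-55,D{\left(24 \right)} \right)}\right) = \left(375726 + 491424\right) \left(-179391 + \left(\frac{317}{1} + 1 \frac{1}{-55}\right)\right) = 867150 \left(-179391 + \left(317 \cdot 1 + 1 \left(- \frac{1}{55}\right)\right)\right) = 867150 \left(-179391 + \left(317 - \frac{1}{55}\right)\right) = 867150 \left(-179391 + \frac{17434}{55}\right) = 867150 \left(- \frac{9849071}{55}\right) = - \frac{1708124383530}{11}$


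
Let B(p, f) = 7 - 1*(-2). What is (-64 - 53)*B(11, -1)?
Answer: -1053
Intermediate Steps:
B(p, f) = 9 (B(p, f) = 7 + 2 = 9)
(-64 - 53)*B(11, -1) = (-64 - 53)*9 = -117*9 = -1053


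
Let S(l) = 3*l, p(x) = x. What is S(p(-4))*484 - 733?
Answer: -6541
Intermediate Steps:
S(p(-4))*484 - 733 = (3*(-4))*484 - 733 = -12*484 - 733 = -5808 - 733 = -6541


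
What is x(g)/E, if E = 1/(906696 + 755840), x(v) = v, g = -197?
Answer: -327519592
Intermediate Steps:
E = 1/1662536 ≈ 6.0149e-7
x(g)/E = -197/1/1662536 = -197*1662536 = -327519592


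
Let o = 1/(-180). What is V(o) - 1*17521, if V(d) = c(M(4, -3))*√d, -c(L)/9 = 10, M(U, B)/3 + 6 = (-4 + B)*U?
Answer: -17521 - 3*I*√5 ≈ -17521.0 - 6.7082*I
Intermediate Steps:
M(U, B) = -18 + 3*U*(-4 + B) (M(U, B) = -18 + 3*((-4 + B)*U) = -18 + 3*(U*(-4 + B)) = -18 + 3*U*(-4 + B))
o = -1/180 ≈ -0.0055556
c(L) = -90 (c(L) = -9*10 = -90)
V(d) = -90*√d
V(o) - 1*17521 = -3*I*√5 - 1*17521 = -3*I*√5 - 17521 = -17521 - 3*I*√5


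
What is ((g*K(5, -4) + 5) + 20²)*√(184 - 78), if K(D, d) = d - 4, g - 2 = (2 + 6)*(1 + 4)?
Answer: 69*√106 ≈ 710.40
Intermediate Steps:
g = 42 (g = 2 + (2 + 6)*(1 + 4) = 2 + 8*5 = 2 + 40 = 42)
K(D, d) = -4 + d
((g*K(5, -4) + 5) + 20²)*√(184 - 78) = ((42*(-4 - 4) + 5) + 20²)*√(184 - 78) = ((42*(-8) + 5) + 400)*√106 = ((-336 + 5) + 400)*√106 = (-331 + 400)*√106 = 69*√106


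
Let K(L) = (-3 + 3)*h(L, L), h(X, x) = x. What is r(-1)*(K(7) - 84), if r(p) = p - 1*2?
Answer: 252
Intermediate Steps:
r(p) = -2 + p (r(p) = p - 2 = -2 + p)
K(L) = 0 (K(L) = (-3 + 3)*L = 0*L = 0)
r(-1)*(K(7) - 84) = (-2 - 1)*(0 - 84) = -3*(-84) = 252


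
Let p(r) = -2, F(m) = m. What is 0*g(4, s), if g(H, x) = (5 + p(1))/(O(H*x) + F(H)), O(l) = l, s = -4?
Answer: 0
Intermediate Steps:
g(H, x) = 3/(H + H*x) (g(H, x) = (5 - 2)/(H*x + H) = 3/(H + H*x))
0*g(4, s) = 0*(3/(4*(1 - 4))) = 0*(3*(¼)/(-3)) = 0*(3*(¼)*(-⅓)) = 0*(-¼) = 0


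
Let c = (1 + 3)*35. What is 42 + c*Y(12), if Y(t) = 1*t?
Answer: 1722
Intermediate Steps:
Y(t) = t
c = 140 (c = 4*35 = 140)
42 + c*Y(12) = 42 + 140*12 = 42 + 1680 = 1722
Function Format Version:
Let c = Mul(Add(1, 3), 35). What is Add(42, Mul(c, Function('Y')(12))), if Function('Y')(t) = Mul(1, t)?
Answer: 1722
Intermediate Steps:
Function('Y')(t) = t
c = 140 (c = Mul(4, 35) = 140)
Add(42, Mul(c, Function('Y')(12))) = Add(42, Mul(140, 12)) = Add(42, 1680) = 1722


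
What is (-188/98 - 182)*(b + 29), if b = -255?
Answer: 2036712/49 ≈ 41566.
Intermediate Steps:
(-188/98 - 182)*(b + 29) = (-188/98 - 182)*(-255 + 29) = (-188*1/98 - 182)*(-226) = (-94/49 - 182)*(-226) = -9012/49*(-226) = 2036712/49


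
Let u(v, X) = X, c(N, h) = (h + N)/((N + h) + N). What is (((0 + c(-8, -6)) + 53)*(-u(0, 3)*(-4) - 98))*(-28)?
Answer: 1420720/11 ≈ 1.2916e+5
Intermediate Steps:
c(N, h) = (N + h)/(h + 2*N)
(((0 + c(-8, -6)) + 53)*(-u(0, 3)*(-4) - 98))*(-28) = (((0 + (-8 - 6)/(-6 + 2*(-8))) + 53)*(-1*3*(-4) - 98))*(-28) = (((0 - 14/(-6 - 16)) + 53)*(-3*(-4) - 98))*(-28) = (((0 - 14/(-22)) + 53)*(12 - 98))*(-28) = (((0 - 1/22*(-14)) + 53)*(-86))*(-28) = (((0 + 7/11) + 53)*(-86))*(-28) = ((7/11 + 53)*(-86))*(-28) = ((590/11)*(-86))*(-28) = -50740/11*(-28) = 1420720/11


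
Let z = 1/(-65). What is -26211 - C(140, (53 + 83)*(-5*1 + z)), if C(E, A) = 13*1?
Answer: -26224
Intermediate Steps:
z = -1/65 ≈ -0.015385
C(E, A) = 13
-26211 - C(140, (53 + 83)*(-5*1 + z)) = -26211 - 1*13 = -26211 - 13 = -26224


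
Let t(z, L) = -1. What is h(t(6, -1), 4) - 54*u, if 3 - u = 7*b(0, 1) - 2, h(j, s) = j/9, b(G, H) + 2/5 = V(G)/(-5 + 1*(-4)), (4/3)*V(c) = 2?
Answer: -21794/45 ≈ -484.31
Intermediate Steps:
V(c) = 3/2 (V(c) = (¾)*2 = 3/2)
b(G, H) = -17/30 (b(G, H) = -⅖ + 3/(2*(-5 + 1*(-4))) = -⅖ + 3/(2*(-5 - 4)) = -⅖ + (3/2)/(-9) = -⅖ + (3/2)*(-⅑) = -⅖ - ⅙ = -17/30)
h(j, s) = j/9 (h(j, s) = j*(⅑) = j/9)
u = 269/30 (u = 3 - (7*(-17/30) - 2) = 3 - (-119/30 - 2) = 3 - 1*(-179/30) = 3 + 179/30 = 269/30 ≈ 8.9667)
h(t(6, -1), 4) - 54*u = (⅑)*(-1) - 54*269/30 = -⅑ - 2421/5 = -21794/45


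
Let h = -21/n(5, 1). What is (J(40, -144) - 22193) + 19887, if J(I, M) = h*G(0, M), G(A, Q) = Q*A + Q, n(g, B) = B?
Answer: 718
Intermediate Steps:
h = -21 (h = -21/1 = -21*1 = -21)
G(A, Q) = Q + A*Q (G(A, Q) = A*Q + Q = Q + A*Q)
J(I, M) = -21*M (J(I, M) = -21*M*(1 + 0) = -21*M)
(J(40, -144) - 22193) + 19887 = (-21*(-144) - 22193) + 19887 = (3024 - 22193) + 19887 = -19169 + 19887 = 718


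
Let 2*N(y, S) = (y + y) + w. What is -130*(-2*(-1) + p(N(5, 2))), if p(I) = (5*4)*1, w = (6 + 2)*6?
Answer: -2860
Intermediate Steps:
w = 48 (w = 8*6 = 48)
N(y, S) = 24 + y (N(y, S) = ((y + y) + 48)/2 = (2*y + 48)/2 = (48 + 2*y)/2 = 24 + y)
p(I) = 20 (p(I) = 20*1 = 20)
-130*(-2*(-1) + p(N(5, 2))) = -130*(-2*(-1) + 20) = -130*(2 + 20) = -130*22 = -2860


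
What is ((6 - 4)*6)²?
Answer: 144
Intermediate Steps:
((6 - 4)*6)² = (2*6)² = 12² = 144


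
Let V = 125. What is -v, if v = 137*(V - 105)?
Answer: -2740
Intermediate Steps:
v = 2740 (v = 137*(125 - 105) = 137*20 = 2740)
-v = -1*2740 = -2740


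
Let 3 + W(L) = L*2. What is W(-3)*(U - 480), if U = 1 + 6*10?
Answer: 3771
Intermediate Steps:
U = 61 (U = 1 + 60 = 61)
W(L) = -3 + 2*L (W(L) = -3 + L*2 = -3 + 2*L)
W(-3)*(U - 480) = (-3 + 2*(-3))*(61 - 480) = (-3 - 6)*(-419) = -9*(-419) = 3771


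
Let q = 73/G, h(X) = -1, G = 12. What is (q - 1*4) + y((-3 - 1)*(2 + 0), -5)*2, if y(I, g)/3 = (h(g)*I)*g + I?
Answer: -3431/12 ≈ -285.92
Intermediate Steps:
q = 73/12 ≈ 6.0833
y(I, g) = 3*I - 3*I*g (y(I, g) = 3*((-I)*g + I) = 3*(-I*g + I) = 3*(I - I*g) = 3*I - 3*I*g)
(q - 1*4) + y((-3 - 1)*(2 + 0), -5)*2 = (73/12 - 1*4) + (3*((-3 - 1)*(2 + 0))*(1 - 1*(-5)))*2 = (73/12 - 4) + (3*(-4*2)*(1 + 5))*2 = 25/12 + (3*(-8)*6)*2 = 25/12 - 144*2 = 25/12 - 288 = -3431/12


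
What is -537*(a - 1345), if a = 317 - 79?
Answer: 594459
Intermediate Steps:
a = 238
-537*(a - 1345) = -537*(238 - 1345) = -537*(-1107) = 594459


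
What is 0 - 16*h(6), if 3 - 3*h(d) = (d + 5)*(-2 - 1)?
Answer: -192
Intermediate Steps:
h(d) = 6 + d (h(d) = 1 - (d + 5)*(-2 - 1)/3 = 1 - (5 + d)*(-3)/3 = 1 - (-15 - 3*d)/3 = 1 + (5 + d) = 6 + d)
0 - 16*h(6) = 0 - 16*(6 + 6) = 0 - 16*12 = 0 - 192 = -192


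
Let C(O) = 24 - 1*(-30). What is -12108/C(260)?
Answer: -2018/9 ≈ -224.22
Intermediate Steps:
C(O) = 54 (C(O) = 24 + 30 = 54)
-12108/C(260) = -12108/54 = -12108*1/54 = -2018/9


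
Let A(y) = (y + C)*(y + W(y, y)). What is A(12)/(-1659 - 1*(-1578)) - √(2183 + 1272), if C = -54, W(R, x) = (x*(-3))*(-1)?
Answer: 224/9 - √3455 ≈ -33.890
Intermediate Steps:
W(R, x) = 3*x (W(R, x) = -3*x*(-1) = 3*x)
A(y) = 4*y*(-54 + y) (A(y) = (y - 54)*(y + 3*y) = (-54 + y)*(4*y) = 4*y*(-54 + y))
A(12)/(-1659 - 1*(-1578)) - √(2183 + 1272) = (4*12*(-54 + 12))/(-1659 - 1*(-1578)) - √(2183 + 1272) = (4*12*(-42))/(-1659 + 1578) - √3455 = -2016/(-81) - √3455 = -2016*(-1/81) - √3455 = 224/9 - √3455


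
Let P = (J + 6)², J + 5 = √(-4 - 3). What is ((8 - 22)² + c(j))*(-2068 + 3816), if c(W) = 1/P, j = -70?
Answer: 874*(392*√7 + 1175*I)/(√7 + 3*I) ≈ 3.4244e+5 - 144.52*I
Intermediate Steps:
J = -5 + I*√7 (J = -5 + √(-4 - 3) = -5 + √(-7) = -5 + I*√7 ≈ -5.0 + 2.6458*I)
P = (1 + I*√7)² (P = ((-5 + I*√7) + 6)² = (1 + I*√7)² ≈ -6.0 + 5.2915*I)
c(W) = (1 + I*√7)⁻² (c(W) = 1/((1 + I*√7)²) = (1 + I*√7)⁻²)
((8 - 22)² + c(j))*(-2068 + 3816) = ((8 - 22)² + (1 + I*√7)⁻²)*(-2068 + 3816) = ((-14)² + (1 + I*√7)⁻²)*1748 = (196 + (1 + I*√7)⁻²)*1748 = 342608 + 1748/(1 + I*√7)²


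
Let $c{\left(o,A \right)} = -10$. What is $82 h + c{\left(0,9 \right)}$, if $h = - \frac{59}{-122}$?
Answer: $\frac{1809}{61} \approx 29.656$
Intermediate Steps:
$h = \frac{59}{122}$ ($h = \left(-59\right) \left(- \frac{1}{122}\right) = \frac{59}{122} \approx 0.48361$)
$82 h + c{\left(0,9 \right)} = 82 \cdot \frac{59}{122} - 10 = \frac{2419}{61} - 10 = \frac{1809}{61}$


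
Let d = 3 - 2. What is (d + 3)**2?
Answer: 16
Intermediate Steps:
d = 1
(d + 3)**2 = (1 + 3)**2 = 4**2 = 16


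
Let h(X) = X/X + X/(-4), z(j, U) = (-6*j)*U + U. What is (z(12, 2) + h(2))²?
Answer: 80089/4 ≈ 20022.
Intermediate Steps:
z(j, U) = U - 6*U*j (z(j, U) = -6*U*j + U = U - 6*U*j)
h(X) = 1 - X/4 (h(X) = 1 + X*(-¼) = 1 - X/4)
(z(12, 2) + h(2))² = (2*(1 - 6*12) + (1 - ¼*2))² = (2*(1 - 72) + (1 - ½))² = (2*(-71) + ½)² = (-142 + ½)² = (-283/2)² = 80089/4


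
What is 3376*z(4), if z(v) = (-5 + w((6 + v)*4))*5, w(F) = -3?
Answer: -135040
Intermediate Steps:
z(v) = -40 (z(v) = (-5 - 3)*5 = -8*5 = -40)
3376*z(4) = 3376*(-40) = -135040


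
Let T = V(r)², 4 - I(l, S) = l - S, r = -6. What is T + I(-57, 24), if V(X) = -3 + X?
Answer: 166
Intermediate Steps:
I(l, S) = 4 + S - l (I(l, S) = 4 - (l - S) = 4 + (S - l) = 4 + S - l)
T = 81 (T = (-3 - 6)² = (-9)² = 81)
T + I(-57, 24) = 81 + (4 + 24 - 1*(-57)) = 81 + (4 + 24 + 57) = 81 + 85 = 166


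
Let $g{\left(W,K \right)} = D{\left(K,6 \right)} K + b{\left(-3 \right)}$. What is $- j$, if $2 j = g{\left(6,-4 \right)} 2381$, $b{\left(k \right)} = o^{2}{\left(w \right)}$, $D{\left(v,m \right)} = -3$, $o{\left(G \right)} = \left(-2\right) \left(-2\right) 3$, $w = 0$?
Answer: $-185718$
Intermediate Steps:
$o{\left(G \right)} = 12$ ($o{\left(G \right)} = 4 \cdot 3 = 12$)
$b{\left(k \right)} = 144$ ($b{\left(k \right)} = 12^{2} = 144$)
$g{\left(W,K \right)} = 144 - 3 K$ ($g{\left(W,K \right)} = - 3 K + 144 = 144 - 3 K$)
$j = 185718$ ($j = \frac{\left(144 - -12\right) 2381}{2} = \frac{\left(144 + 12\right) 2381}{2} = \frac{156 \cdot 2381}{2} = \frac{1}{2} \cdot 371436 = 185718$)
$- j = \left(-1\right) 185718 = -185718$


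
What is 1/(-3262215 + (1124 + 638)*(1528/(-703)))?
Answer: -703/2296029481 ≈ -3.0618e-7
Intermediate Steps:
1/(-3262215 + (1124 + 638)*(1528/(-703))) = 1/(-3262215 + 1762*(1528*(-1/703))) = 1/(-3262215 + 1762*(-1528/703)) = 1/(-3262215 - 2692336/703) = 1/(-2296029481/703) = -703/2296029481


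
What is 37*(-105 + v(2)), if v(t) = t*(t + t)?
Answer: -3589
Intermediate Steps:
v(t) = 2*t² (v(t) = t*(2*t) = 2*t²)
37*(-105 + v(2)) = 37*(-105 + 2*2²) = 37*(-105 + 2*4) = 37*(-105 + 8) = 37*(-97) = -3589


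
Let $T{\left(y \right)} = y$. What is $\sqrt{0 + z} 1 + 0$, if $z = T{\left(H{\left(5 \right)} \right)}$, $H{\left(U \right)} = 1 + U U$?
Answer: $\sqrt{26} \approx 5.099$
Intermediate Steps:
$H{\left(U \right)} = 1 + U^{2}$
$z = 26$ ($z = 1 + 5^{2} = 1 + 25 = 26$)
$\sqrt{0 + z} 1 + 0 = \sqrt{0 + 26} \cdot 1 + 0 = \sqrt{26} \cdot 1 + 0 = \sqrt{26} + 0 = \sqrt{26}$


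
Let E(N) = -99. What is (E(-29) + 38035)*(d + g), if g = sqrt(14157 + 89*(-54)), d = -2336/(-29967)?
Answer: 88618496/29967 + 113808*sqrt(1039) ≈ 3.6714e+6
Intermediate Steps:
d = 2336/29967 (d = -2336*(-1/29967) = 2336/29967 ≈ 0.077952)
g = 3*sqrt(1039) (g = sqrt(14157 - 4806) = sqrt(9351) = 3*sqrt(1039) ≈ 96.701)
(E(-29) + 38035)*(d + g) = (-99 + 38035)*(2336/29967 + 3*sqrt(1039)) = 37936*(2336/29967 + 3*sqrt(1039)) = 88618496/29967 + 113808*sqrt(1039)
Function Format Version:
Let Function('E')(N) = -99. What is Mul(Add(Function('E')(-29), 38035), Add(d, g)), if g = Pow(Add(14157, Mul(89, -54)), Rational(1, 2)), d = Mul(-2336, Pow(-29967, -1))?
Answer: Add(Rational(88618496, 29967), Mul(113808, Pow(1039, Rational(1, 2)))) ≈ 3.6714e+6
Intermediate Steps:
d = Rational(2336, 29967) (d = Mul(-2336, Rational(-1, 29967)) = Rational(2336, 29967) ≈ 0.077952)
g = Mul(3, Pow(1039, Rational(1, 2))) (g = Pow(Add(14157, -4806), Rational(1, 2)) = Pow(9351, Rational(1, 2)) = Mul(3, Pow(1039, Rational(1, 2))) ≈ 96.701)
Mul(Add(Function('E')(-29), 38035), Add(d, g)) = Mul(Add(-99, 38035), Add(Rational(2336, 29967), Mul(3, Pow(1039, Rational(1, 2))))) = Mul(37936, Add(Rational(2336, 29967), Mul(3, Pow(1039, Rational(1, 2))))) = Add(Rational(88618496, 29967), Mul(113808, Pow(1039, Rational(1, 2))))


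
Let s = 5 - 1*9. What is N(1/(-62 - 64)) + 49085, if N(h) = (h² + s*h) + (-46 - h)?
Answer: 778543795/15876 ≈ 49039.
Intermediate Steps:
s = -4 (s = 5 - 9 = -4)
N(h) = -46 + h² - 5*h (N(h) = (h² - 4*h) + (-46 - h) = -46 + h² - 5*h)
N(1/(-62 - 64)) + 49085 = (-46 + (1/(-62 - 64))² - 5/(-62 - 64)) + 49085 = (-46 + (1/(-126))² - 5/(-126)) + 49085 = (-46 + (-1/126)² - 5*(-1/126)) + 49085 = (-46 + 1/15876 + 5/126) + 49085 = -729665/15876 + 49085 = 778543795/15876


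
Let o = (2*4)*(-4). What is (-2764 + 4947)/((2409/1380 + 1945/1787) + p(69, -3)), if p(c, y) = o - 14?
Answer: -48499180/959007 ≈ -50.572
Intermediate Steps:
o = -32 (o = 8*(-4) = -32)
p(c, y) = -46 (p(c, y) = -32 - 14 = -46)
(-2764 + 4947)/((2409/1380 + 1945/1787) + p(69, -3)) = (-2764 + 4947)/((2409/1380 + 1945/1787) - 46) = 2183/((2409*(1/1380) + 1945*(1/1787)) - 46) = 2183/((803/460 + 1945/1787) - 46) = 2183/(2329661/822020 - 46) = 2183/(-35483259/822020) = 2183*(-822020/35483259) = -48499180/959007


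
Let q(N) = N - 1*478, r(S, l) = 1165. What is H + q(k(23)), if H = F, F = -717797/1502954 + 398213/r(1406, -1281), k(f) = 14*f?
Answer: 324512727737/1750941410 ≈ 185.34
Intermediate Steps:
F = 597659587697/1750941410 (F = -717797/1502954 + 398213/1165 = 597659587697/1750941410 ≈ 341.34)
q(N) = -478 + N (q(N) = N - 478 = -478 + N)
H = 597659587697/1750941410 ≈ 341.34
H + q(k(23)) = 597659587697/1750941410 + (-478 + 14*23) = 597659587697/1750941410 + (-478 + 322) = 597659587697/1750941410 - 156 = 324512727737/1750941410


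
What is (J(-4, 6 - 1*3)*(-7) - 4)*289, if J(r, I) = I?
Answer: -7225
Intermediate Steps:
(J(-4, 6 - 1*3)*(-7) - 4)*289 = ((6 - 1*3)*(-7) - 4)*289 = ((6 - 3)*(-7) - 4)*289 = (3*(-7) - 4)*289 = (-21 - 4)*289 = -25*289 = -7225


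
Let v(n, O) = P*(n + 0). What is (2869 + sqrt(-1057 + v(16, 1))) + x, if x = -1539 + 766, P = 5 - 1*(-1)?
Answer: 2096 + 31*I ≈ 2096.0 + 31.0*I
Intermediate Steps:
P = 6 (P = 5 + 1 = 6)
v(n, O) = 6*n (v(n, O) = 6*(n + 0) = 6*n)
x = -773
(2869 + sqrt(-1057 + v(16, 1))) + x = (2869 + sqrt(-1057 + 6*16)) - 773 = (2869 + sqrt(-1057 + 96)) - 773 = (2869 + sqrt(-961)) - 773 = (2869 + 31*I) - 773 = 2096 + 31*I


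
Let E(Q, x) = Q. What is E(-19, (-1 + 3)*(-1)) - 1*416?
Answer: -435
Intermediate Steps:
E(-19, (-1 + 3)*(-1)) - 1*416 = -19 - 1*416 = -19 - 416 = -435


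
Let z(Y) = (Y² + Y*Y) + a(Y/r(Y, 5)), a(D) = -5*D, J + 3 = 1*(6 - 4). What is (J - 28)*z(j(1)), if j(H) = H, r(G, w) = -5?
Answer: -87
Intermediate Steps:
J = -1 (J = -3 + 1*(6 - 4) = -3 + 1*2 = -3 + 2 = -1)
z(Y) = Y + 2*Y² (z(Y) = (Y² + Y*Y) - 5*Y/(-5) = (Y² + Y²) - 5*Y*(-1)/5 = 2*Y² - (-1)*Y = 2*Y² + Y = Y + 2*Y²)
(J - 28)*z(j(1)) = (-1 - 28)*(1*(1 + 2*1)) = -29*(1 + 2) = -29*3 = -87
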